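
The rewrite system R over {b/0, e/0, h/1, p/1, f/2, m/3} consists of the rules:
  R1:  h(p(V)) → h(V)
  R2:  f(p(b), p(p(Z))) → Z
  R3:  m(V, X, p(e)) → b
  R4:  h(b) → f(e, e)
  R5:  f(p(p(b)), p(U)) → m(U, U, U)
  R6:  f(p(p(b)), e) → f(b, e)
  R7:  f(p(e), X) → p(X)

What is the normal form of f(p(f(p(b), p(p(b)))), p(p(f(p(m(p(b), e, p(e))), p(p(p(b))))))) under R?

p(b)

1. f(p(f(p(b), p(p(b)))), p(p(f(p(m(p(b), e, p(e))), p(p(p(b)))))))  →  f(p(b), p(p(f(p(m(p(b), e, p(e))), p(p(p(b)))))))   [R2 at 1.1]
2. f(p(b), p(p(f(p(m(p(b), e, p(e))), p(p(p(b)))))))  →  f(p(m(p(b), e, p(e))), p(p(p(b))))   [R2 at ε]
3. f(p(m(p(b), e, p(e))), p(p(p(b))))  →  f(p(b), p(p(p(b))))   [R3 at 1.1]
4. f(p(b), p(p(p(b))))  →  p(b)   [R2 at ε]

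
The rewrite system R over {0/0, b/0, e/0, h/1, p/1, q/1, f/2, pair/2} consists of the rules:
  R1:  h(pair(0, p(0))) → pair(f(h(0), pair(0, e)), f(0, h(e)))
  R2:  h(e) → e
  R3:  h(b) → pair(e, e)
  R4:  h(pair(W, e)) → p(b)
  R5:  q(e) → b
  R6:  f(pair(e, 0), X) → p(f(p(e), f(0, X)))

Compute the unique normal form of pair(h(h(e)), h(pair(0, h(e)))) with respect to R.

pair(e, p(b))

1. pair(h(h(e)), h(pair(0, h(e))))  →  pair(h(e), h(pair(0, h(e))))   [R2 at 1.1]
2. pair(h(e), h(pair(0, h(e))))  →  pair(e, h(pair(0, h(e))))   [R2 at 1]
3. pair(e, h(pair(0, h(e))))  →  pair(e, h(pair(0, e)))   [R2 at 2.1.2]
4. pair(e, h(pair(0, e)))  →  pair(e, p(b))   [R4 at 2]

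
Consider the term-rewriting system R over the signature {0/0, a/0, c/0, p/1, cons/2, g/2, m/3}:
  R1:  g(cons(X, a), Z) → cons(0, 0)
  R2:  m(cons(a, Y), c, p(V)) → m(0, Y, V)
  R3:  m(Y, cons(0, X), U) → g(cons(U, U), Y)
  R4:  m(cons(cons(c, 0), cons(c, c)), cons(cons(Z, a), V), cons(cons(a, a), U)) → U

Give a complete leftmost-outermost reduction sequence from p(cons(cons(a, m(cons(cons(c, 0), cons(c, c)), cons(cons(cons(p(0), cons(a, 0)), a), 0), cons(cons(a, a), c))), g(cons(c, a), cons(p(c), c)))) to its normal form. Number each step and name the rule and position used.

p(cons(cons(a, c), cons(0, 0)))

1. p(cons(cons(a, m(cons(cons(c, 0), cons(c, c)), cons(cons(cons(p(0), cons(a, 0)), a), 0), cons(cons(a, a), c))), g(cons(c, a), cons(p(c), c))))  →  p(cons(cons(a, c), g(cons(c, a), cons(p(c), c))))   [R4 at 1.1.2]
2. p(cons(cons(a, c), g(cons(c, a), cons(p(c), c))))  →  p(cons(cons(a, c), cons(0, 0)))   [R1 at 1.2]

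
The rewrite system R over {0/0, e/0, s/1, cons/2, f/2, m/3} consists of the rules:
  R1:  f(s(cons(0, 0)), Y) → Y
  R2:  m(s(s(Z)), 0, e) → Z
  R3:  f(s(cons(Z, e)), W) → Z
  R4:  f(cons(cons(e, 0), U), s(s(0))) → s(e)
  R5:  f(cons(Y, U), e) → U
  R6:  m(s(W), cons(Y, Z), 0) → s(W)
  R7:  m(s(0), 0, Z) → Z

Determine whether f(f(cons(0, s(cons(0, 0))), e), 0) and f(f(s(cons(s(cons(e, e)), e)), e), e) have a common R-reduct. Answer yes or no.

Reduce t₁ = f(f(cons(0, s(cons(0, 0))), e), 0):
1. f(f(cons(0, s(cons(0, 0))), e), 0)  →  f(s(cons(0, 0)), 0)   [R5 at 1]
2. f(s(cons(0, 0)), 0)  →  0   [R1 at ε]

Reduce t₂ = f(f(s(cons(s(cons(e, e)), e)), e), e):
1. f(f(s(cons(s(cons(e, e)), e)), e), e)  →  f(s(cons(e, e)), e)   [R3 at 1]
2. f(s(cons(e, e)), e)  →  e   [R3 at ε]

no — NF(t₁) = 0, NF(t₂) = e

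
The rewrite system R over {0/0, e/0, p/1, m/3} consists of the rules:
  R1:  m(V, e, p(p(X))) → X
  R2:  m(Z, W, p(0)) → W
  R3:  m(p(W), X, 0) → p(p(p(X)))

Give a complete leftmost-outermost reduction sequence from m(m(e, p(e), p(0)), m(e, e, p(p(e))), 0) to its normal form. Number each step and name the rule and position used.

1. m(m(e, p(e), p(0)), m(e, e, p(p(e))), 0)  →  m(p(e), m(e, e, p(p(e))), 0)   [R2 at 1]
2. m(p(e), m(e, e, p(p(e))), 0)  →  p(p(p(m(e, e, p(p(e))))))   [R3 at ε]
3. p(p(p(m(e, e, p(p(e))))))  →  p(p(p(e)))   [R1 at 1.1.1]

p(p(p(e)))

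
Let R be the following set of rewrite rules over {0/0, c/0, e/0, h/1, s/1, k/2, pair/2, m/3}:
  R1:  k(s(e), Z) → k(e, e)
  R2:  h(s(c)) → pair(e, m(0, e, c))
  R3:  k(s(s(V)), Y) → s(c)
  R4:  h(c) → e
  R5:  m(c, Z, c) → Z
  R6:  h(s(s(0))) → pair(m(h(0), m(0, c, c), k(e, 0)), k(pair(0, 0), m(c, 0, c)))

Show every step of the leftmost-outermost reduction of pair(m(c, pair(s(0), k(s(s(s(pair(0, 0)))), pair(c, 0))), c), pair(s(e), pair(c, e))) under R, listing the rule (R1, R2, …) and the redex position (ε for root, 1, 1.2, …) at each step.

1. pair(m(c, pair(s(0), k(s(s(s(pair(0, 0)))), pair(c, 0))), c), pair(s(e), pair(c, e)))  →  pair(pair(s(0), k(s(s(s(pair(0, 0)))), pair(c, 0))), pair(s(e), pair(c, e)))   [R5 at 1]
2. pair(pair(s(0), k(s(s(s(pair(0, 0)))), pair(c, 0))), pair(s(e), pair(c, e)))  →  pair(pair(s(0), s(c)), pair(s(e), pair(c, e)))   [R3 at 1.2]

pair(pair(s(0), s(c)), pair(s(e), pair(c, e)))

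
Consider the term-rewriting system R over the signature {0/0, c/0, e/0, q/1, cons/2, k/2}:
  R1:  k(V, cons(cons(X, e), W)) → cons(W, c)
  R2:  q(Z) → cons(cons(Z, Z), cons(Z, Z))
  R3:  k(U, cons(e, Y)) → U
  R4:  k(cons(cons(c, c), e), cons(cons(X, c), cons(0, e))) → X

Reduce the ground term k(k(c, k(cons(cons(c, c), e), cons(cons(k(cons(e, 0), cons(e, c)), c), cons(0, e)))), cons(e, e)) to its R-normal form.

c

1. k(k(c, k(cons(cons(c, c), e), cons(cons(k(cons(e, 0), cons(e, c)), c), cons(0, e)))), cons(e, e))  →  k(c, k(cons(cons(c, c), e), cons(cons(k(cons(e, 0), cons(e, c)), c), cons(0, e))))   [R3 at ε]
2. k(c, k(cons(cons(c, c), e), cons(cons(k(cons(e, 0), cons(e, c)), c), cons(0, e))))  →  k(c, k(cons(e, 0), cons(e, c)))   [R4 at 2]
3. k(c, k(cons(e, 0), cons(e, c)))  →  k(c, cons(e, 0))   [R3 at 2]
4. k(c, cons(e, 0))  →  c   [R3 at ε]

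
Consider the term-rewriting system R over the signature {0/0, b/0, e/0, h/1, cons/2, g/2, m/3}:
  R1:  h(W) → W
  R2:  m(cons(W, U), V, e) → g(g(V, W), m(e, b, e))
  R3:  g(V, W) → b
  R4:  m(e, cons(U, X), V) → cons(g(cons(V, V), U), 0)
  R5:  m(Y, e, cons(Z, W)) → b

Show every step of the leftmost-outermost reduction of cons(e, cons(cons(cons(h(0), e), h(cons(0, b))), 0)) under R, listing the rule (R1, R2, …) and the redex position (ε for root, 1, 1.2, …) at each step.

1. cons(e, cons(cons(cons(h(0), e), h(cons(0, b))), 0))  →  cons(e, cons(cons(cons(0, e), h(cons(0, b))), 0))   [R1 at 2.1.1.1]
2. cons(e, cons(cons(cons(0, e), h(cons(0, b))), 0))  →  cons(e, cons(cons(cons(0, e), cons(0, b)), 0))   [R1 at 2.1.2]

cons(e, cons(cons(cons(0, e), cons(0, b)), 0))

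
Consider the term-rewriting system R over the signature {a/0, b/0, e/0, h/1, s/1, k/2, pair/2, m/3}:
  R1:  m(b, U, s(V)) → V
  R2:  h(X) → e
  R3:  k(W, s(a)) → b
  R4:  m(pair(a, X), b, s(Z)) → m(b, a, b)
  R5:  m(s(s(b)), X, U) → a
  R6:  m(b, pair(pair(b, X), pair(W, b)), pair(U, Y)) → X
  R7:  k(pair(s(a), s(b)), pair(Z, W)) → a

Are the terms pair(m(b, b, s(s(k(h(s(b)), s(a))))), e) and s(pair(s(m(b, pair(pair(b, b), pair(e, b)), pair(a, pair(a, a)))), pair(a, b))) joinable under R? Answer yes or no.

no — NF(t₁) = pair(s(b), e), NF(t₂) = s(pair(s(b), pair(a, b)))

Reduce t₁ = pair(m(b, b, s(s(k(h(s(b)), s(a))))), e):
1. pair(m(b, b, s(s(k(h(s(b)), s(a))))), e)  →  pair(s(k(h(s(b)), s(a))), e)   [R1 at 1]
2. pair(s(k(h(s(b)), s(a))), e)  →  pair(s(b), e)   [R3 at 1.1]

Reduce t₂ = s(pair(s(m(b, pair(pair(b, b), pair(e, b)), pair(a, pair(a, a)))), pair(a, b))):
1. s(pair(s(m(b, pair(pair(b, b), pair(e, b)), pair(a, pair(a, a)))), pair(a, b)))  →  s(pair(s(b), pair(a, b)))   [R6 at 1.1.1]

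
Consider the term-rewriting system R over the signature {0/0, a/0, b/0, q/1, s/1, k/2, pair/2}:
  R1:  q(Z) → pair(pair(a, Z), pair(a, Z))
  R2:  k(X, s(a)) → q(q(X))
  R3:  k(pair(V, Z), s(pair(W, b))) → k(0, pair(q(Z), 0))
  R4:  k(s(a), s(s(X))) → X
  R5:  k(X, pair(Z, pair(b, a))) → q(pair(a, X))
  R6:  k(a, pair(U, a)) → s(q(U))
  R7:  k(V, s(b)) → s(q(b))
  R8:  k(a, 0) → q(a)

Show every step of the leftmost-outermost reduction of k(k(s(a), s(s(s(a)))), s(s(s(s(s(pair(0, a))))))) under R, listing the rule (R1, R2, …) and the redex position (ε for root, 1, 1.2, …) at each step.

1. k(k(s(a), s(s(s(a)))), s(s(s(s(s(pair(0, a)))))))  →  k(s(a), s(s(s(s(s(pair(0, a)))))))   [R4 at 1]
2. k(s(a), s(s(s(s(s(pair(0, a)))))))  →  s(s(s(pair(0, a))))   [R4 at ε]

s(s(s(pair(0, a))))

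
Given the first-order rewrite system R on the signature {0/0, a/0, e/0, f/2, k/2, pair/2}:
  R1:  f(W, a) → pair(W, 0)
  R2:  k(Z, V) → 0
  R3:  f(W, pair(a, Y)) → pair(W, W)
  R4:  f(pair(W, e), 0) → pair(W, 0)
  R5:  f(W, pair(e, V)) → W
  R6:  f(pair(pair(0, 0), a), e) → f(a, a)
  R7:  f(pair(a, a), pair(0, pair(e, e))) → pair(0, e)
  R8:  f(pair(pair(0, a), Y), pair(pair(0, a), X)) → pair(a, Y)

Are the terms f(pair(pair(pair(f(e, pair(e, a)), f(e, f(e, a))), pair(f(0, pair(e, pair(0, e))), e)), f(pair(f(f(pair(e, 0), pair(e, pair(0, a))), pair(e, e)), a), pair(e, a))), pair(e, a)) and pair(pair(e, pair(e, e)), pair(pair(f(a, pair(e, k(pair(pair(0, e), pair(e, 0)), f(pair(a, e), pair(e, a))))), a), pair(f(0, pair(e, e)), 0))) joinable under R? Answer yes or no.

Reduce t₁ = f(pair(pair(pair(f(e, pair(e, a)), f(e, f(e, a))), pair(f(0, pair(e, pair(0, e))), e)), f(pair(f(f(pair(e, 0), pair(e, pair(0, a))), pair(e, e)), a), pair(e, a))), pair(e, a)):
1. f(pair(pair(pair(f(e, pair(e, a)), f(e, f(e, a))), pair(f(0, pair(e, pair(0, e))), e)), f(pair(f(f(pair(e, 0), pair(e, pair(0, a))), pair(e, e)), a), pair(e, a))), pair(e, a))  →  pair(pair(pair(f(e, pair(e, a)), f(e, f(e, a))), pair(f(0, pair(e, pair(0, e))), e)), f(pair(f(f(pair(e, 0), pair(e, pair(0, a))), pair(e, e)), a), pair(e, a)))   [R5 at ε]
2. pair(pair(pair(f(e, pair(e, a)), f(e, f(e, a))), pair(f(0, pair(e, pair(0, e))), e)), f(pair(f(f(pair(e, 0), pair(e, pair(0, a))), pair(e, e)), a), pair(e, a)))  →  pair(pair(pair(e, f(e, f(e, a))), pair(f(0, pair(e, pair(0, e))), e)), f(pair(f(f(pair(e, 0), pair(e, pair(0, a))), pair(e, e)), a), pair(e, a)))   [R5 at 1.1.1]
3. pair(pair(pair(e, f(e, f(e, a))), pair(f(0, pair(e, pair(0, e))), e)), f(pair(f(f(pair(e, 0), pair(e, pair(0, a))), pair(e, e)), a), pair(e, a)))  →  pair(pair(pair(e, f(e, pair(e, 0))), pair(f(0, pair(e, pair(0, e))), e)), f(pair(f(f(pair(e, 0), pair(e, pair(0, a))), pair(e, e)), a), pair(e, a)))   [R1 at 1.1.2.2]
4. pair(pair(pair(e, f(e, pair(e, 0))), pair(f(0, pair(e, pair(0, e))), e)), f(pair(f(f(pair(e, 0), pair(e, pair(0, a))), pair(e, e)), a), pair(e, a)))  →  pair(pair(pair(e, e), pair(f(0, pair(e, pair(0, e))), e)), f(pair(f(f(pair(e, 0), pair(e, pair(0, a))), pair(e, e)), a), pair(e, a)))   [R5 at 1.1.2]
5. pair(pair(pair(e, e), pair(f(0, pair(e, pair(0, e))), e)), f(pair(f(f(pair(e, 0), pair(e, pair(0, a))), pair(e, e)), a), pair(e, a)))  →  pair(pair(pair(e, e), pair(0, e)), f(pair(f(f(pair(e, 0), pair(e, pair(0, a))), pair(e, e)), a), pair(e, a)))   [R5 at 1.2.1]
6. pair(pair(pair(e, e), pair(0, e)), f(pair(f(f(pair(e, 0), pair(e, pair(0, a))), pair(e, e)), a), pair(e, a)))  →  pair(pair(pair(e, e), pair(0, e)), pair(f(f(pair(e, 0), pair(e, pair(0, a))), pair(e, e)), a))   [R5 at 2]
7. pair(pair(pair(e, e), pair(0, e)), pair(f(f(pair(e, 0), pair(e, pair(0, a))), pair(e, e)), a))  →  pair(pair(pair(e, e), pair(0, e)), pair(f(pair(e, 0), pair(e, pair(0, a))), a))   [R5 at 2.1]
8. pair(pair(pair(e, e), pair(0, e)), pair(f(pair(e, 0), pair(e, pair(0, a))), a))  →  pair(pair(pair(e, e), pair(0, e)), pair(pair(e, 0), a))   [R5 at 2.1]

Reduce t₂ = pair(pair(e, pair(e, e)), pair(pair(f(a, pair(e, k(pair(pair(0, e), pair(e, 0)), f(pair(a, e), pair(e, a))))), a), pair(f(0, pair(e, e)), 0))):
1. pair(pair(e, pair(e, e)), pair(pair(f(a, pair(e, k(pair(pair(0, e), pair(e, 0)), f(pair(a, e), pair(e, a))))), a), pair(f(0, pair(e, e)), 0)))  →  pair(pair(e, pair(e, e)), pair(pair(a, a), pair(f(0, pair(e, e)), 0)))   [R5 at 2.1.1]
2. pair(pair(e, pair(e, e)), pair(pair(a, a), pair(f(0, pair(e, e)), 0)))  →  pair(pair(e, pair(e, e)), pair(pair(a, a), pair(0, 0)))   [R5 at 2.2.1]

no — NF(t₁) = pair(pair(pair(e, e), pair(0, e)), pair(pair(e, 0), a)), NF(t₂) = pair(pair(e, pair(e, e)), pair(pair(a, a), pair(0, 0)))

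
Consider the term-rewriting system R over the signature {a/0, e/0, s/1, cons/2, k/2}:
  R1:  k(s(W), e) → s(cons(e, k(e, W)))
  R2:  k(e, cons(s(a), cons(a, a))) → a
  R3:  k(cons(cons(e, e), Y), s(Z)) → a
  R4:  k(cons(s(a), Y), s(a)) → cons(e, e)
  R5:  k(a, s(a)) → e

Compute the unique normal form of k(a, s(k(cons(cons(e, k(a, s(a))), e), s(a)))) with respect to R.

e

1. k(a, s(k(cons(cons(e, k(a, s(a))), e), s(a))))  →  k(a, s(k(cons(cons(e, e), e), s(a))))   [R5 at 2.1.1.1.2]
2. k(a, s(k(cons(cons(e, e), e), s(a))))  →  k(a, s(a))   [R3 at 2.1]
3. k(a, s(a))  →  e   [R5 at ε]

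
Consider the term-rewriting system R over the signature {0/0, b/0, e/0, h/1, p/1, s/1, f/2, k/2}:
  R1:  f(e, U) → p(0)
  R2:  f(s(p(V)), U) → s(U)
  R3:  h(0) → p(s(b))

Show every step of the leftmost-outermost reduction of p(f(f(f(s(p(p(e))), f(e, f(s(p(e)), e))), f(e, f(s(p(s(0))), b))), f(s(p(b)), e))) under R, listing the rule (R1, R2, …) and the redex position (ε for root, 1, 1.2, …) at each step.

1. p(f(f(f(s(p(p(e))), f(e, f(s(p(e)), e))), f(e, f(s(p(s(0))), b))), f(s(p(b)), e)))  →  p(f(f(s(f(e, f(s(p(e)), e))), f(e, f(s(p(s(0))), b))), f(s(p(b)), e)))   [R2 at 1.1.1]
2. p(f(f(s(f(e, f(s(p(e)), e))), f(e, f(s(p(s(0))), b))), f(s(p(b)), e)))  →  p(f(f(s(p(0)), f(e, f(s(p(s(0))), b))), f(s(p(b)), e)))   [R1 at 1.1.1.1]
3. p(f(f(s(p(0)), f(e, f(s(p(s(0))), b))), f(s(p(b)), e)))  →  p(f(s(f(e, f(s(p(s(0))), b))), f(s(p(b)), e)))   [R2 at 1.1]
4. p(f(s(f(e, f(s(p(s(0))), b))), f(s(p(b)), e)))  →  p(f(s(p(0)), f(s(p(b)), e)))   [R1 at 1.1.1]
5. p(f(s(p(0)), f(s(p(b)), e)))  →  p(s(f(s(p(b)), e)))   [R2 at 1]
6. p(s(f(s(p(b)), e)))  →  p(s(s(e)))   [R2 at 1.1]

p(s(s(e)))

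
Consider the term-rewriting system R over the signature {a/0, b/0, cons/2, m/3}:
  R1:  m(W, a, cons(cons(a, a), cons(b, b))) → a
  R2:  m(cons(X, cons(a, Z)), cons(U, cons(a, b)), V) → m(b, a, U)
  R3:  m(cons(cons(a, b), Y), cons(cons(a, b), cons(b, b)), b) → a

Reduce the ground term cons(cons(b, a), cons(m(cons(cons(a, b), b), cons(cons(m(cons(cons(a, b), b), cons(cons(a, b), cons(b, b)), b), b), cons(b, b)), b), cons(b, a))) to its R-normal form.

1. cons(cons(b, a), cons(m(cons(cons(a, b), b), cons(cons(m(cons(cons(a, b), b), cons(cons(a, b), cons(b, b)), b), b), cons(b, b)), b), cons(b, a)))  →  cons(cons(b, a), cons(m(cons(cons(a, b), b), cons(cons(a, b), cons(b, b)), b), cons(b, a)))   [R3 at 2.1.2.1.1]
2. cons(cons(b, a), cons(m(cons(cons(a, b), b), cons(cons(a, b), cons(b, b)), b), cons(b, a)))  →  cons(cons(b, a), cons(a, cons(b, a)))   [R3 at 2.1]

cons(cons(b, a), cons(a, cons(b, a)))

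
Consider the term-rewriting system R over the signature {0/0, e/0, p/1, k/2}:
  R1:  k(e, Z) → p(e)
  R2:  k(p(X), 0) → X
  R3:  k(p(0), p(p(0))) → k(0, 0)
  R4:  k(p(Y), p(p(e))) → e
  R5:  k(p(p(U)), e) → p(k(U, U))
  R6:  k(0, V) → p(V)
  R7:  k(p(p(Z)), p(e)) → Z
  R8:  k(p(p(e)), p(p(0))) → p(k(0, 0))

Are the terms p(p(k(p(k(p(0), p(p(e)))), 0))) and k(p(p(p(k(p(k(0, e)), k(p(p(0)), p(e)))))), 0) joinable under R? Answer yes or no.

Reduce t₁ = p(p(k(p(k(p(0), p(p(e)))), 0))):
1. p(p(k(p(k(p(0), p(p(e)))), 0)))  →  p(p(k(p(0), p(p(e)))))   [R2 at 1.1]
2. p(p(k(p(0), p(p(e)))))  →  p(p(e))   [R4 at 1.1]

Reduce t₂ = k(p(p(p(k(p(k(0, e)), k(p(p(0)), p(e)))))), 0):
1. k(p(p(p(k(p(k(0, e)), k(p(p(0)), p(e)))))), 0)  →  p(p(k(p(k(0, e)), k(p(p(0)), p(e)))))   [R2 at ε]
2. p(p(k(p(k(0, e)), k(p(p(0)), p(e)))))  →  p(p(k(p(p(e)), k(p(p(0)), p(e)))))   [R6 at 1.1.1.1]
3. p(p(k(p(p(e)), k(p(p(0)), p(e)))))  →  p(p(k(p(p(e)), 0)))   [R7 at 1.1.2]
4. p(p(k(p(p(e)), 0)))  →  p(p(p(e)))   [R2 at 1.1]

no — NF(t₁) = p(p(e)), NF(t₂) = p(p(p(e)))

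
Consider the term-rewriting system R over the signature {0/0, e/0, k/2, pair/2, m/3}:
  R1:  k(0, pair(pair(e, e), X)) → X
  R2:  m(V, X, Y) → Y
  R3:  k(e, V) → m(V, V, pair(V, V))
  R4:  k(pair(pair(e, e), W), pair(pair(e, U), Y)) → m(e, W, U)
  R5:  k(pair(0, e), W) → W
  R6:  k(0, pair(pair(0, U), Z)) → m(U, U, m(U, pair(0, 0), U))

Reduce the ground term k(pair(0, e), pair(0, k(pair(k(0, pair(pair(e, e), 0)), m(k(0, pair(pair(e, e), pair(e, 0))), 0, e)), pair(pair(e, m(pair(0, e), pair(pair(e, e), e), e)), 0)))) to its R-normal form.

1. k(pair(0, e), pair(0, k(pair(k(0, pair(pair(e, e), 0)), m(k(0, pair(pair(e, e), pair(e, 0))), 0, e)), pair(pair(e, m(pair(0, e), pair(pair(e, e), e), e)), 0))))  →  pair(0, k(pair(k(0, pair(pair(e, e), 0)), m(k(0, pair(pair(e, e), pair(e, 0))), 0, e)), pair(pair(e, m(pair(0, e), pair(pair(e, e), e), e)), 0)))   [R5 at ε]
2. pair(0, k(pair(k(0, pair(pair(e, e), 0)), m(k(0, pair(pair(e, e), pair(e, 0))), 0, e)), pair(pair(e, m(pair(0, e), pair(pair(e, e), e), e)), 0)))  →  pair(0, k(pair(0, m(k(0, pair(pair(e, e), pair(e, 0))), 0, e)), pair(pair(e, m(pair(0, e), pair(pair(e, e), e), e)), 0)))   [R1 at 2.1.1]
3. pair(0, k(pair(0, m(k(0, pair(pair(e, e), pair(e, 0))), 0, e)), pair(pair(e, m(pair(0, e), pair(pair(e, e), e), e)), 0)))  →  pair(0, k(pair(0, e), pair(pair(e, m(pair(0, e), pair(pair(e, e), e), e)), 0)))   [R2 at 2.1.2]
4. pair(0, k(pair(0, e), pair(pair(e, m(pair(0, e), pair(pair(e, e), e), e)), 0)))  →  pair(0, pair(pair(e, m(pair(0, e), pair(pair(e, e), e), e)), 0))   [R5 at 2]
5. pair(0, pair(pair(e, m(pair(0, e), pair(pair(e, e), e), e)), 0))  →  pair(0, pair(pair(e, e), 0))   [R2 at 2.1.2]

pair(0, pair(pair(e, e), 0))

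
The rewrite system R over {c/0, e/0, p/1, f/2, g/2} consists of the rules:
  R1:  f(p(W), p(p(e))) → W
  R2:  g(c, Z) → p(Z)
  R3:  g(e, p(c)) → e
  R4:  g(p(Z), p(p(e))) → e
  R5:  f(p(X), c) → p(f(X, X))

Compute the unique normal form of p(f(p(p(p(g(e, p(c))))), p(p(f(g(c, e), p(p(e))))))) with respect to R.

p(p(p(e)))

1. p(f(p(p(p(g(e, p(c))))), p(p(f(g(c, e), p(p(e)))))))  →  p(f(p(p(p(e))), p(p(f(g(c, e), p(p(e)))))))   [R3 at 1.1.1.1.1]
2. p(f(p(p(p(e))), p(p(f(g(c, e), p(p(e)))))))  →  p(f(p(p(p(e))), p(p(f(p(e), p(p(e)))))))   [R2 at 1.2.1.1.1]
3. p(f(p(p(p(e))), p(p(f(p(e), p(p(e)))))))  →  p(f(p(p(p(e))), p(p(e))))   [R1 at 1.2.1.1]
4. p(f(p(p(p(e))), p(p(e))))  →  p(p(p(e)))   [R1 at 1]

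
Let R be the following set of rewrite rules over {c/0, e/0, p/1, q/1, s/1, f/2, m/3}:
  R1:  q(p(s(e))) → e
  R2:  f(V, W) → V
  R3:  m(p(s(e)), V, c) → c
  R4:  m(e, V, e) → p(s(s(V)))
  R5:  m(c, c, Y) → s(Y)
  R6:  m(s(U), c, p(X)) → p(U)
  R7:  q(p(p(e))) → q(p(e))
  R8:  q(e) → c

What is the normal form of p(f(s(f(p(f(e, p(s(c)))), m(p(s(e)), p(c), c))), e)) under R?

p(s(p(e)))

1. p(f(s(f(p(f(e, p(s(c)))), m(p(s(e)), p(c), c))), e))  →  p(s(f(p(f(e, p(s(c)))), m(p(s(e)), p(c), c))))   [R2 at 1]
2. p(s(f(p(f(e, p(s(c)))), m(p(s(e)), p(c), c))))  →  p(s(p(f(e, p(s(c))))))   [R2 at 1.1]
3. p(s(p(f(e, p(s(c))))))  →  p(s(p(e)))   [R2 at 1.1.1]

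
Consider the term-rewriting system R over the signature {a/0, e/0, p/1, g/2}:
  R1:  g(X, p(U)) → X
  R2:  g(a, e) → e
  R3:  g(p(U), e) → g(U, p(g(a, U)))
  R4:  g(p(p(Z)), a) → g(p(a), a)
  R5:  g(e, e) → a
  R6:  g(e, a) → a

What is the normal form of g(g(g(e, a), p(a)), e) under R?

e

1. g(g(g(e, a), p(a)), e)  →  g(g(e, a), e)   [R1 at 1]
2. g(g(e, a), e)  →  g(a, e)   [R6 at 1]
3. g(a, e)  →  e   [R2 at ε]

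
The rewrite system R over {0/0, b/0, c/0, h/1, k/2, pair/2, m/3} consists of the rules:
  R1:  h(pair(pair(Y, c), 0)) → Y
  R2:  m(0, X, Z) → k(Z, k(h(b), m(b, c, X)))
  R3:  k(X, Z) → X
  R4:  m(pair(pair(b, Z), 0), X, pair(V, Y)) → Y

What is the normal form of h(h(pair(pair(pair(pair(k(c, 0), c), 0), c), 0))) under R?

1. h(h(pair(pair(pair(pair(k(c, 0), c), 0), c), 0)))  →  h(pair(pair(k(c, 0), c), 0))   [R1 at 1]
2. h(pair(pair(k(c, 0), c), 0))  →  k(c, 0)   [R1 at ε]
3. k(c, 0)  →  c   [R3 at ε]

c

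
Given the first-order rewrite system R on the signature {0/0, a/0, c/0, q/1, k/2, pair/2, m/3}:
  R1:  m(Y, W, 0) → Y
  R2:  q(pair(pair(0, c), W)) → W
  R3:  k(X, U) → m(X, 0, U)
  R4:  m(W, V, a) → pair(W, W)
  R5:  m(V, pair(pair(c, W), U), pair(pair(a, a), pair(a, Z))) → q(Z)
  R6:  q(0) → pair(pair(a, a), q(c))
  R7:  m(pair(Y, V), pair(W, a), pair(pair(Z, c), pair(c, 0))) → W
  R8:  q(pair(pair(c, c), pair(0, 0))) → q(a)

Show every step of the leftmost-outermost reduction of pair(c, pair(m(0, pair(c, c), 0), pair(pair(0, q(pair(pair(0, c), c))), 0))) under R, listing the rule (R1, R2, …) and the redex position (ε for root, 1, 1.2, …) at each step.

1. pair(c, pair(m(0, pair(c, c), 0), pair(pair(0, q(pair(pair(0, c), c))), 0)))  →  pair(c, pair(0, pair(pair(0, q(pair(pair(0, c), c))), 0)))   [R1 at 2.1]
2. pair(c, pair(0, pair(pair(0, q(pair(pair(0, c), c))), 0)))  →  pair(c, pair(0, pair(pair(0, c), 0)))   [R2 at 2.2.1.2]

pair(c, pair(0, pair(pair(0, c), 0)))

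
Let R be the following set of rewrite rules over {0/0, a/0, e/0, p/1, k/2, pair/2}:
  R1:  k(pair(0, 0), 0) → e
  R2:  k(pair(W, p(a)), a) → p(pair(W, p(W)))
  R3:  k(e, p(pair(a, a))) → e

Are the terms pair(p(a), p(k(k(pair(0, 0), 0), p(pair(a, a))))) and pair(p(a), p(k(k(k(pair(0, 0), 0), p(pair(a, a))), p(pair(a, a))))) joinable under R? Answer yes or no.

yes — NF(t₁) = pair(p(a), p(e)), NF(t₂) = pair(p(a), p(e))

Reduce t₁ = pair(p(a), p(k(k(pair(0, 0), 0), p(pair(a, a))))):
1. pair(p(a), p(k(k(pair(0, 0), 0), p(pair(a, a)))))  →  pair(p(a), p(k(e, p(pair(a, a)))))   [R1 at 2.1.1]
2. pair(p(a), p(k(e, p(pair(a, a)))))  →  pair(p(a), p(e))   [R3 at 2.1]

Reduce t₂ = pair(p(a), p(k(k(k(pair(0, 0), 0), p(pair(a, a))), p(pair(a, a))))):
1. pair(p(a), p(k(k(k(pair(0, 0), 0), p(pair(a, a))), p(pair(a, a)))))  →  pair(p(a), p(k(k(e, p(pair(a, a))), p(pair(a, a)))))   [R1 at 2.1.1.1]
2. pair(p(a), p(k(k(e, p(pair(a, a))), p(pair(a, a)))))  →  pair(p(a), p(k(e, p(pair(a, a)))))   [R3 at 2.1.1]
3. pair(p(a), p(k(e, p(pair(a, a)))))  →  pair(p(a), p(e))   [R3 at 2.1]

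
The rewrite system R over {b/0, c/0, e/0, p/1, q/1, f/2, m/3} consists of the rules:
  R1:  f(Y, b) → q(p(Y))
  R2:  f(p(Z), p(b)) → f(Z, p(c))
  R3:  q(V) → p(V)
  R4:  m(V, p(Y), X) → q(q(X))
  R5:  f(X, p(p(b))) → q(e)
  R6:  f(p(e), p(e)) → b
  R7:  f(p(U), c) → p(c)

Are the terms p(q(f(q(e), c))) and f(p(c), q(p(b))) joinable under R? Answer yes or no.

Reduce t₁ = p(q(f(q(e), c))):
1. p(q(f(q(e), c)))  →  p(p(f(q(e), c)))   [R3 at 1]
2. p(p(f(q(e), c)))  →  p(p(f(p(e), c)))   [R3 at 1.1.1]
3. p(p(f(p(e), c)))  →  p(p(p(c)))   [R7 at 1.1]

Reduce t₂ = f(p(c), q(p(b))):
1. f(p(c), q(p(b)))  →  f(p(c), p(p(b)))   [R3 at 2]
2. f(p(c), p(p(b)))  →  q(e)   [R5 at ε]
3. q(e)  →  p(e)   [R3 at ε]

no — NF(t₁) = p(p(p(c))), NF(t₂) = p(e)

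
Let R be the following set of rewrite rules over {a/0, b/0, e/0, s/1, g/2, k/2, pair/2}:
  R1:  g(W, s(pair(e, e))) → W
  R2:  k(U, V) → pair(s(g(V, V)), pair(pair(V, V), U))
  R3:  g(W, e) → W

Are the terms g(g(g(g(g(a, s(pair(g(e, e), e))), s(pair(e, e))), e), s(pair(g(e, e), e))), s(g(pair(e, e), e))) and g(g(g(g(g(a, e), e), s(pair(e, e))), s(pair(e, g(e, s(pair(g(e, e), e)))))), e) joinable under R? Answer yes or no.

Reduce t₁ = g(g(g(g(g(a, s(pair(g(e, e), e))), s(pair(e, e))), e), s(pair(g(e, e), e))), s(g(pair(e, e), e))):
1. g(g(g(g(g(a, s(pair(g(e, e), e))), s(pair(e, e))), e), s(pair(g(e, e), e))), s(g(pair(e, e), e)))  →  g(g(g(g(a, s(pair(g(e, e), e))), s(pair(e, e))), s(pair(g(e, e), e))), s(g(pair(e, e), e)))   [R3 at 1.1]
2. g(g(g(g(a, s(pair(g(e, e), e))), s(pair(e, e))), s(pair(g(e, e), e))), s(g(pair(e, e), e)))  →  g(g(g(a, s(pair(g(e, e), e))), s(pair(g(e, e), e))), s(g(pair(e, e), e)))   [R1 at 1.1]
3. g(g(g(a, s(pair(g(e, e), e))), s(pair(g(e, e), e))), s(g(pair(e, e), e)))  →  g(g(g(a, s(pair(e, e))), s(pair(g(e, e), e))), s(g(pair(e, e), e)))   [R3 at 1.1.2.1.1]
4. g(g(g(a, s(pair(e, e))), s(pair(g(e, e), e))), s(g(pair(e, e), e)))  →  g(g(a, s(pair(g(e, e), e))), s(g(pair(e, e), e)))   [R1 at 1.1]
5. g(g(a, s(pair(g(e, e), e))), s(g(pair(e, e), e)))  →  g(g(a, s(pair(e, e))), s(g(pair(e, e), e)))   [R3 at 1.2.1.1]
6. g(g(a, s(pair(e, e))), s(g(pair(e, e), e)))  →  g(a, s(g(pair(e, e), e)))   [R1 at 1]
7. g(a, s(g(pair(e, e), e)))  →  g(a, s(pair(e, e)))   [R3 at 2.1]
8. g(a, s(pair(e, e)))  →  a   [R1 at ε]

Reduce t₂ = g(g(g(g(g(a, e), e), s(pair(e, e))), s(pair(e, g(e, s(pair(g(e, e), e)))))), e):
1. g(g(g(g(g(a, e), e), s(pair(e, e))), s(pair(e, g(e, s(pair(g(e, e), e)))))), e)  →  g(g(g(g(a, e), e), s(pair(e, e))), s(pair(e, g(e, s(pair(g(e, e), e))))))   [R3 at ε]
2. g(g(g(g(a, e), e), s(pair(e, e))), s(pair(e, g(e, s(pair(g(e, e), e))))))  →  g(g(g(a, e), e), s(pair(e, g(e, s(pair(g(e, e), e))))))   [R1 at 1]
3. g(g(g(a, e), e), s(pair(e, g(e, s(pair(g(e, e), e))))))  →  g(g(a, e), s(pair(e, g(e, s(pair(g(e, e), e))))))   [R3 at 1]
4. g(g(a, e), s(pair(e, g(e, s(pair(g(e, e), e))))))  →  g(a, s(pair(e, g(e, s(pair(g(e, e), e))))))   [R3 at 1]
5. g(a, s(pair(e, g(e, s(pair(g(e, e), e))))))  →  g(a, s(pair(e, g(e, s(pair(e, e))))))   [R3 at 2.1.2.2.1.1]
6. g(a, s(pair(e, g(e, s(pair(e, e))))))  →  g(a, s(pair(e, e)))   [R1 at 2.1.2]
7. g(a, s(pair(e, e)))  →  a   [R1 at ε]

yes — NF(t₁) = a, NF(t₂) = a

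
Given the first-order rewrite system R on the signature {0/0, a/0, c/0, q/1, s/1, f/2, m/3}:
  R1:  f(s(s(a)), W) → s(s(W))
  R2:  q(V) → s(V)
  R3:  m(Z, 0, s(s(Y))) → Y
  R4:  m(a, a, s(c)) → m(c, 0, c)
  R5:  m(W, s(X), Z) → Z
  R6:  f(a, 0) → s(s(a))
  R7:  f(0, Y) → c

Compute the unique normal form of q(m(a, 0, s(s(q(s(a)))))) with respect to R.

1. q(m(a, 0, s(s(q(s(a))))))  →  s(m(a, 0, s(s(q(s(a))))))   [R2 at ε]
2. s(m(a, 0, s(s(q(s(a))))))  →  s(q(s(a)))   [R3 at 1]
3. s(q(s(a)))  →  s(s(s(a)))   [R2 at 1]

s(s(s(a)))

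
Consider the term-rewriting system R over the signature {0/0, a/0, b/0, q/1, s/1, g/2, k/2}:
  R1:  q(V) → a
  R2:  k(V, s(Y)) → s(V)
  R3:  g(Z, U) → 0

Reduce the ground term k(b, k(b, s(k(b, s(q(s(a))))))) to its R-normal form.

s(b)

1. k(b, k(b, s(k(b, s(q(s(a)))))))  →  k(b, s(b))   [R2 at 2]
2. k(b, s(b))  →  s(b)   [R2 at ε]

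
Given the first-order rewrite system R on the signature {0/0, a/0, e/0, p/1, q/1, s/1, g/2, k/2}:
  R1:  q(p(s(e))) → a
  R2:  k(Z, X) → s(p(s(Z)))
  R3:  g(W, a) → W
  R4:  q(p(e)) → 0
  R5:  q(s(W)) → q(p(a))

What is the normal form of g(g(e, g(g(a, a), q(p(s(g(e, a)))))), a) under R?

e

1. g(g(e, g(g(a, a), q(p(s(g(e, a)))))), a)  →  g(e, g(g(a, a), q(p(s(g(e, a))))))   [R3 at ε]
2. g(e, g(g(a, a), q(p(s(g(e, a))))))  →  g(e, g(a, q(p(s(g(e, a))))))   [R3 at 2.1]
3. g(e, g(a, q(p(s(g(e, a))))))  →  g(e, g(a, q(p(s(e)))))   [R3 at 2.2.1.1.1]
4. g(e, g(a, q(p(s(e)))))  →  g(e, g(a, a))   [R1 at 2.2]
5. g(e, g(a, a))  →  g(e, a)   [R3 at 2]
6. g(e, a)  →  e   [R3 at ε]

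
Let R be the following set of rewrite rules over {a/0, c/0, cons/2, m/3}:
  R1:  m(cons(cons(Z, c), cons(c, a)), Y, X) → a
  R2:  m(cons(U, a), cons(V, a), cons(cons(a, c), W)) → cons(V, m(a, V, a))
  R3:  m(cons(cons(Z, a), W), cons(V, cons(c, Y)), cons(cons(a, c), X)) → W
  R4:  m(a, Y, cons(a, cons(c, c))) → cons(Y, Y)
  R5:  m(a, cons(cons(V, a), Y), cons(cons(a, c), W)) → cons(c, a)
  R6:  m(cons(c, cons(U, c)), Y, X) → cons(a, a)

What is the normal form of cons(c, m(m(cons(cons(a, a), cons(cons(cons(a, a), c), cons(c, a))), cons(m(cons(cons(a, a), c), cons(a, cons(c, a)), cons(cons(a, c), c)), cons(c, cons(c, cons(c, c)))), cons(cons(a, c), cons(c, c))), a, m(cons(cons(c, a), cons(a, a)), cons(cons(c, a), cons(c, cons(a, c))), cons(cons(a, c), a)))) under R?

1. cons(c, m(m(cons(cons(a, a), cons(cons(cons(a, a), c), cons(c, a))), cons(m(cons(cons(a, a), c), cons(a, cons(c, a)), cons(cons(a, c), c)), cons(c, cons(c, cons(c, c)))), cons(cons(a, c), cons(c, c))), a, m(cons(cons(c, a), cons(a, a)), cons(cons(c, a), cons(c, cons(a, c))), cons(cons(a, c), a))))  →  cons(c, m(cons(cons(cons(a, a), c), cons(c, a)), a, m(cons(cons(c, a), cons(a, a)), cons(cons(c, a), cons(c, cons(a, c))), cons(cons(a, c), a))))   [R3 at 2.1]
2. cons(c, m(cons(cons(cons(a, a), c), cons(c, a)), a, m(cons(cons(c, a), cons(a, a)), cons(cons(c, a), cons(c, cons(a, c))), cons(cons(a, c), a))))  →  cons(c, a)   [R1 at 2]

cons(c, a)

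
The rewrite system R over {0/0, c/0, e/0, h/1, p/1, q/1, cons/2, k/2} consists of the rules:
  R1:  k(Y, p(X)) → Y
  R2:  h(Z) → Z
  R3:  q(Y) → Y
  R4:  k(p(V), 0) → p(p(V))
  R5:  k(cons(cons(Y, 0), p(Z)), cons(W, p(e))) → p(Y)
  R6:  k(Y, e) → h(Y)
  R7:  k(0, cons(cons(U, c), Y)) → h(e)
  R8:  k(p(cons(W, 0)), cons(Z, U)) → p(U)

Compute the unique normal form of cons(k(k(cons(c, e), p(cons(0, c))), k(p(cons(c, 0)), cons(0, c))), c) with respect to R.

cons(cons(c, e), c)

1. cons(k(k(cons(c, e), p(cons(0, c))), k(p(cons(c, 0)), cons(0, c))), c)  →  cons(k(cons(c, e), k(p(cons(c, 0)), cons(0, c))), c)   [R1 at 1.1]
2. cons(k(cons(c, e), k(p(cons(c, 0)), cons(0, c))), c)  →  cons(k(cons(c, e), p(c)), c)   [R8 at 1.2]
3. cons(k(cons(c, e), p(c)), c)  →  cons(cons(c, e), c)   [R1 at 1]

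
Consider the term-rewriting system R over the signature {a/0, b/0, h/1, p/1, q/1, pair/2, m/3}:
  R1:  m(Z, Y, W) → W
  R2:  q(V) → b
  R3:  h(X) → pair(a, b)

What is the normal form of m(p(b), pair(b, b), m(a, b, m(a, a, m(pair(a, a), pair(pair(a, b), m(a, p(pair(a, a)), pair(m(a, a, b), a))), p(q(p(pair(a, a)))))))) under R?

1. m(p(b), pair(b, b), m(a, b, m(a, a, m(pair(a, a), pair(pair(a, b), m(a, p(pair(a, a)), pair(m(a, a, b), a))), p(q(p(pair(a, a))))))))  →  m(a, b, m(a, a, m(pair(a, a), pair(pair(a, b), m(a, p(pair(a, a)), pair(m(a, a, b), a))), p(q(p(pair(a, a)))))))   [R1 at ε]
2. m(a, b, m(a, a, m(pair(a, a), pair(pair(a, b), m(a, p(pair(a, a)), pair(m(a, a, b), a))), p(q(p(pair(a, a)))))))  →  m(a, a, m(pair(a, a), pair(pair(a, b), m(a, p(pair(a, a)), pair(m(a, a, b), a))), p(q(p(pair(a, a))))))   [R1 at ε]
3. m(a, a, m(pair(a, a), pair(pair(a, b), m(a, p(pair(a, a)), pair(m(a, a, b), a))), p(q(p(pair(a, a))))))  →  m(pair(a, a), pair(pair(a, b), m(a, p(pair(a, a)), pair(m(a, a, b), a))), p(q(p(pair(a, a)))))   [R1 at ε]
4. m(pair(a, a), pair(pair(a, b), m(a, p(pair(a, a)), pair(m(a, a, b), a))), p(q(p(pair(a, a)))))  →  p(q(p(pair(a, a))))   [R1 at ε]
5. p(q(p(pair(a, a))))  →  p(b)   [R2 at 1]

p(b)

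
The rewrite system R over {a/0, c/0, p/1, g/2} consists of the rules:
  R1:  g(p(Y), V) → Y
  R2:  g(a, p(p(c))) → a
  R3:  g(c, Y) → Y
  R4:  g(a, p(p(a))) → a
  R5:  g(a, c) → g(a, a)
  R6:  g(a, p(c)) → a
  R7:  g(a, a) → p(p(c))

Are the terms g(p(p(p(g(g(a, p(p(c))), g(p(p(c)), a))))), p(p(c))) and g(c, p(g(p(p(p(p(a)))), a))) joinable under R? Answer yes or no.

no — NF(t₁) = p(p(a)), NF(t₂) = p(p(p(p(a))))

Reduce t₁ = g(p(p(p(g(g(a, p(p(c))), g(p(p(c)), a))))), p(p(c))):
1. g(p(p(p(g(g(a, p(p(c))), g(p(p(c)), a))))), p(p(c)))  →  p(p(g(g(a, p(p(c))), g(p(p(c)), a))))   [R1 at ε]
2. p(p(g(g(a, p(p(c))), g(p(p(c)), a))))  →  p(p(g(a, g(p(p(c)), a))))   [R2 at 1.1.1]
3. p(p(g(a, g(p(p(c)), a))))  →  p(p(g(a, p(c))))   [R1 at 1.1.2]
4. p(p(g(a, p(c))))  →  p(p(a))   [R6 at 1.1]

Reduce t₂ = g(c, p(g(p(p(p(p(a)))), a))):
1. g(c, p(g(p(p(p(p(a)))), a)))  →  p(g(p(p(p(p(a)))), a))   [R3 at ε]
2. p(g(p(p(p(p(a)))), a))  →  p(p(p(p(a))))   [R1 at 1]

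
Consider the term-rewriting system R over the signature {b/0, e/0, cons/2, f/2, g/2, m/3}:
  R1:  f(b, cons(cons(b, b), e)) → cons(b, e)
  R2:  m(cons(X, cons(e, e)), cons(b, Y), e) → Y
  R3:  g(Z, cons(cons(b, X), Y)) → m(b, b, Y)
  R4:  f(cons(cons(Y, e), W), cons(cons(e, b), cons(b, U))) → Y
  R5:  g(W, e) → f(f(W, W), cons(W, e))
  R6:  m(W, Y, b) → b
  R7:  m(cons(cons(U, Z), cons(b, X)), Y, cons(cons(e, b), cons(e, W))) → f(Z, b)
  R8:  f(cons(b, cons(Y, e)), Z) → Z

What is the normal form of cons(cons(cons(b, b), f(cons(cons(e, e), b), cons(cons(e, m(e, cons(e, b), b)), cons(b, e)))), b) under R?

cons(cons(cons(b, b), e), b)

1. cons(cons(cons(b, b), f(cons(cons(e, e), b), cons(cons(e, m(e, cons(e, b), b)), cons(b, e)))), b)  →  cons(cons(cons(b, b), f(cons(cons(e, e), b), cons(cons(e, b), cons(b, e)))), b)   [R6 at 1.2.2.1.2]
2. cons(cons(cons(b, b), f(cons(cons(e, e), b), cons(cons(e, b), cons(b, e)))), b)  →  cons(cons(cons(b, b), e), b)   [R4 at 1.2]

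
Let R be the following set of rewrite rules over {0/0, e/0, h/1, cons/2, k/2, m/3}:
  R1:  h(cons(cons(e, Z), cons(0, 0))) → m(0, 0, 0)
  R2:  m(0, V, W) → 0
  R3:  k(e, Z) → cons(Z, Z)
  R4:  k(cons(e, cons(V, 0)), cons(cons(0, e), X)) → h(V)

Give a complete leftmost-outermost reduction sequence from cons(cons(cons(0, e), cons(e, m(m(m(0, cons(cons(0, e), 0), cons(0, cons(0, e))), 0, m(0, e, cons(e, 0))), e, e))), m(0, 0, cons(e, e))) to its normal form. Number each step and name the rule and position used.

1. cons(cons(cons(0, e), cons(e, m(m(m(0, cons(cons(0, e), 0), cons(0, cons(0, e))), 0, m(0, e, cons(e, 0))), e, e))), m(0, 0, cons(e, e)))  →  cons(cons(cons(0, e), cons(e, m(m(0, 0, m(0, e, cons(e, 0))), e, e))), m(0, 0, cons(e, e)))   [R2 at 1.2.2.1.1]
2. cons(cons(cons(0, e), cons(e, m(m(0, 0, m(0, e, cons(e, 0))), e, e))), m(0, 0, cons(e, e)))  →  cons(cons(cons(0, e), cons(e, m(0, e, e))), m(0, 0, cons(e, e)))   [R2 at 1.2.2.1]
3. cons(cons(cons(0, e), cons(e, m(0, e, e))), m(0, 0, cons(e, e)))  →  cons(cons(cons(0, e), cons(e, 0)), m(0, 0, cons(e, e)))   [R2 at 1.2.2]
4. cons(cons(cons(0, e), cons(e, 0)), m(0, 0, cons(e, e)))  →  cons(cons(cons(0, e), cons(e, 0)), 0)   [R2 at 2]

cons(cons(cons(0, e), cons(e, 0)), 0)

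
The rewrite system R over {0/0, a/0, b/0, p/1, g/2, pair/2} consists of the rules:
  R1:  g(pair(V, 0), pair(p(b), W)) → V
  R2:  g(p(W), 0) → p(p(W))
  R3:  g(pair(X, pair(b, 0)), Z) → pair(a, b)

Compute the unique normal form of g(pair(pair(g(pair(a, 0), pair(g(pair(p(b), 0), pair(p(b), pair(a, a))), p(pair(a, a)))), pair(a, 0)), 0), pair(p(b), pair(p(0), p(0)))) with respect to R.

1. g(pair(pair(g(pair(a, 0), pair(g(pair(p(b), 0), pair(p(b), pair(a, a))), p(pair(a, a)))), pair(a, 0)), 0), pair(p(b), pair(p(0), p(0))))  →  pair(g(pair(a, 0), pair(g(pair(p(b), 0), pair(p(b), pair(a, a))), p(pair(a, a)))), pair(a, 0))   [R1 at ε]
2. pair(g(pair(a, 0), pair(g(pair(p(b), 0), pair(p(b), pair(a, a))), p(pair(a, a)))), pair(a, 0))  →  pair(g(pair(a, 0), pair(p(b), p(pair(a, a)))), pair(a, 0))   [R1 at 1.2.1]
3. pair(g(pair(a, 0), pair(p(b), p(pair(a, a)))), pair(a, 0))  →  pair(a, pair(a, 0))   [R1 at 1]

pair(a, pair(a, 0))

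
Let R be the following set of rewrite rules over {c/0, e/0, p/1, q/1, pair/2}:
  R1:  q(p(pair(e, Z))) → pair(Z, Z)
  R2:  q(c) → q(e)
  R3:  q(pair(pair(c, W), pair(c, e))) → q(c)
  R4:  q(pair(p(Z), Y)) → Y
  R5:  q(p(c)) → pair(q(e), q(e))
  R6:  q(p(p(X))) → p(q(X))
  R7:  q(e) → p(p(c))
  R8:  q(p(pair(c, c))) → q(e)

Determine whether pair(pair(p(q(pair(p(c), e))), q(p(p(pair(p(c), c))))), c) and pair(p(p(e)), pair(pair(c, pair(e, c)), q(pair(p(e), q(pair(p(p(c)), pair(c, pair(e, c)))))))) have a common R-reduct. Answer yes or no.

Reduce t₁ = pair(pair(p(q(pair(p(c), e))), q(p(p(pair(p(c), c))))), c):
1. pair(pair(p(q(pair(p(c), e))), q(p(p(pair(p(c), c))))), c)  →  pair(pair(p(e), q(p(p(pair(p(c), c))))), c)   [R4 at 1.1.1]
2. pair(pair(p(e), q(p(p(pair(p(c), c))))), c)  →  pair(pair(p(e), p(q(pair(p(c), c)))), c)   [R6 at 1.2]
3. pair(pair(p(e), p(q(pair(p(c), c)))), c)  →  pair(pair(p(e), p(c)), c)   [R4 at 1.2.1]

Reduce t₂ = pair(p(p(e)), pair(pair(c, pair(e, c)), q(pair(p(e), q(pair(p(p(c)), pair(c, pair(e, c)))))))):
1. pair(p(p(e)), pair(pair(c, pair(e, c)), q(pair(p(e), q(pair(p(p(c)), pair(c, pair(e, c))))))))  →  pair(p(p(e)), pair(pair(c, pair(e, c)), q(pair(p(p(c)), pair(c, pair(e, c))))))   [R4 at 2.2]
2. pair(p(p(e)), pair(pair(c, pair(e, c)), q(pair(p(p(c)), pair(c, pair(e, c))))))  →  pair(p(p(e)), pair(pair(c, pair(e, c)), pair(c, pair(e, c))))   [R4 at 2.2]

no — NF(t₁) = pair(pair(p(e), p(c)), c), NF(t₂) = pair(p(p(e)), pair(pair(c, pair(e, c)), pair(c, pair(e, c))))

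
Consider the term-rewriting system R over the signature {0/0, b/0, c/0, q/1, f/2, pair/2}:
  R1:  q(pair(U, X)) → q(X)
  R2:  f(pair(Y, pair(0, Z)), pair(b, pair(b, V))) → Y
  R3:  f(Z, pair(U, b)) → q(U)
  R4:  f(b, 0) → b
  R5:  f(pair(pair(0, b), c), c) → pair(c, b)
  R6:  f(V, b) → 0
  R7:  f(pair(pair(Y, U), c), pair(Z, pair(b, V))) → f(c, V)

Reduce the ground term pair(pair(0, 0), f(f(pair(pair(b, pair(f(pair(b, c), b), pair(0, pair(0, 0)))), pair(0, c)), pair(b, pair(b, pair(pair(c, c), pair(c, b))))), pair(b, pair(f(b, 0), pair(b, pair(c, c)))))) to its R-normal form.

1. pair(pair(0, 0), f(f(pair(pair(b, pair(f(pair(b, c), b), pair(0, pair(0, 0)))), pair(0, c)), pair(b, pair(b, pair(pair(c, c), pair(c, b))))), pair(b, pair(f(b, 0), pair(b, pair(c, c))))))  →  pair(pair(0, 0), f(pair(b, pair(f(pair(b, c), b), pair(0, pair(0, 0)))), pair(b, pair(f(b, 0), pair(b, pair(c, c))))))   [R2 at 2.1]
2. pair(pair(0, 0), f(pair(b, pair(f(pair(b, c), b), pair(0, pair(0, 0)))), pair(b, pair(f(b, 0), pair(b, pair(c, c))))))  →  pair(pair(0, 0), f(pair(b, pair(0, pair(0, pair(0, 0)))), pair(b, pair(f(b, 0), pair(b, pair(c, c))))))   [R6 at 2.1.2.1]
3. pair(pair(0, 0), f(pair(b, pair(0, pair(0, pair(0, 0)))), pair(b, pair(f(b, 0), pair(b, pair(c, c))))))  →  pair(pair(0, 0), f(pair(b, pair(0, pair(0, pair(0, 0)))), pair(b, pair(b, pair(b, pair(c, c))))))   [R4 at 2.2.2.1]
4. pair(pair(0, 0), f(pair(b, pair(0, pair(0, pair(0, 0)))), pair(b, pair(b, pair(b, pair(c, c))))))  →  pair(pair(0, 0), b)   [R2 at 2]

pair(pair(0, 0), b)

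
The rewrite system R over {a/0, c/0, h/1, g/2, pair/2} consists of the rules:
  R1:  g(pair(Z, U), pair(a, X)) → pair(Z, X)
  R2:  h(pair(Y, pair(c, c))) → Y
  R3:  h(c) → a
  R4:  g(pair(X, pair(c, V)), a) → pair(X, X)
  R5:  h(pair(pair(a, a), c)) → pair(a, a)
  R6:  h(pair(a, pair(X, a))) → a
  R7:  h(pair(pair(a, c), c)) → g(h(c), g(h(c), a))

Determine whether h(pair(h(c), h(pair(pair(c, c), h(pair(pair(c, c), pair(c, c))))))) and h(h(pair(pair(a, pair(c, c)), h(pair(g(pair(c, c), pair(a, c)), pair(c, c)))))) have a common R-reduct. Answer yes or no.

Reduce t₁ = h(pair(h(c), h(pair(pair(c, c), h(pair(pair(c, c), pair(c, c))))))):
1. h(pair(h(c), h(pair(pair(c, c), h(pair(pair(c, c), pair(c, c)))))))  →  h(pair(a, h(pair(pair(c, c), h(pair(pair(c, c), pair(c, c)))))))   [R3 at 1.1]
2. h(pair(a, h(pair(pair(c, c), h(pair(pair(c, c), pair(c, c)))))))  →  h(pair(a, h(pair(pair(c, c), pair(c, c)))))   [R2 at 1.2.1.2]
3. h(pair(a, h(pair(pair(c, c), pair(c, c)))))  →  h(pair(a, pair(c, c)))   [R2 at 1.2]
4. h(pair(a, pair(c, c)))  →  a   [R2 at ε]

Reduce t₂ = h(h(pair(pair(a, pair(c, c)), h(pair(g(pair(c, c), pair(a, c)), pair(c, c)))))):
1. h(h(pair(pair(a, pair(c, c)), h(pair(g(pair(c, c), pair(a, c)), pair(c, c))))))  →  h(h(pair(pair(a, pair(c, c)), g(pair(c, c), pair(a, c)))))   [R2 at 1.1.2]
2. h(h(pair(pair(a, pair(c, c)), g(pair(c, c), pair(a, c)))))  →  h(h(pair(pair(a, pair(c, c)), pair(c, c))))   [R1 at 1.1.2]
3. h(h(pair(pair(a, pair(c, c)), pair(c, c))))  →  h(pair(a, pair(c, c)))   [R2 at 1]
4. h(pair(a, pair(c, c)))  →  a   [R2 at ε]

yes — NF(t₁) = a, NF(t₂) = a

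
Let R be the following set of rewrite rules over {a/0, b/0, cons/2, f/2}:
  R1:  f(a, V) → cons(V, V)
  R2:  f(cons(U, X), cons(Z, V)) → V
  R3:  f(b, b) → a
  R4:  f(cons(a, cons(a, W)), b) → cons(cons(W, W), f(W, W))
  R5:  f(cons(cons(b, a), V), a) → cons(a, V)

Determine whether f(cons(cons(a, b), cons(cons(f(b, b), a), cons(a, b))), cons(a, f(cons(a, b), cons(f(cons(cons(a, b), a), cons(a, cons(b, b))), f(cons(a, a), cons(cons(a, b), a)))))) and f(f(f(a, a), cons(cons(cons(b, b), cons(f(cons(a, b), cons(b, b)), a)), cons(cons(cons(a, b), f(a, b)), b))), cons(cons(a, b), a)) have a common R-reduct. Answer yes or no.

yes — NF(t₁) = a, NF(t₂) = a

Reduce t₁ = f(cons(cons(a, b), cons(cons(f(b, b), a), cons(a, b))), cons(a, f(cons(a, b), cons(f(cons(cons(a, b), a), cons(a, cons(b, b))), f(cons(a, a), cons(cons(a, b), a)))))):
1. f(cons(cons(a, b), cons(cons(f(b, b), a), cons(a, b))), cons(a, f(cons(a, b), cons(f(cons(cons(a, b), a), cons(a, cons(b, b))), f(cons(a, a), cons(cons(a, b), a))))))  →  f(cons(a, b), cons(f(cons(cons(a, b), a), cons(a, cons(b, b))), f(cons(a, a), cons(cons(a, b), a))))   [R2 at ε]
2. f(cons(a, b), cons(f(cons(cons(a, b), a), cons(a, cons(b, b))), f(cons(a, a), cons(cons(a, b), a))))  →  f(cons(a, a), cons(cons(a, b), a))   [R2 at ε]
3. f(cons(a, a), cons(cons(a, b), a))  →  a   [R2 at ε]

Reduce t₂ = f(f(f(a, a), cons(cons(cons(b, b), cons(f(cons(a, b), cons(b, b)), a)), cons(cons(cons(a, b), f(a, b)), b))), cons(cons(a, b), a)):
1. f(f(f(a, a), cons(cons(cons(b, b), cons(f(cons(a, b), cons(b, b)), a)), cons(cons(cons(a, b), f(a, b)), b))), cons(cons(a, b), a))  →  f(f(cons(a, a), cons(cons(cons(b, b), cons(f(cons(a, b), cons(b, b)), a)), cons(cons(cons(a, b), f(a, b)), b))), cons(cons(a, b), a))   [R1 at 1.1]
2. f(f(cons(a, a), cons(cons(cons(b, b), cons(f(cons(a, b), cons(b, b)), a)), cons(cons(cons(a, b), f(a, b)), b))), cons(cons(a, b), a))  →  f(cons(cons(cons(a, b), f(a, b)), b), cons(cons(a, b), a))   [R2 at 1]
3. f(cons(cons(cons(a, b), f(a, b)), b), cons(cons(a, b), a))  →  a   [R2 at ε]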